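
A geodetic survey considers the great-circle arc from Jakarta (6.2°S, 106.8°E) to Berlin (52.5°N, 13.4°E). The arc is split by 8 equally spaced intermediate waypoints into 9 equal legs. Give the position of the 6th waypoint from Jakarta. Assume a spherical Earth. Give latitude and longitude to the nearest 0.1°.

≈ 41.6°N, 59.1°E

Write both endpoints as unit vectors p₁, p₂ with components (cos φ cos λ, cos φ sin λ, sin φ).
The central angle between the endpoints is δ = arccos(p₁·p₂) ≈ 1.693 rad (97.0°).
Interpolate at f = 6/9 with slerp weights a = sin((1−f)δ)/sin δ ≈ 0.539, b = sin(fδ)/sin δ ≈ 0.911.
p = a·p₁ + b·p₂ ≈ (0.384, 0.641, 0.664); φ = arcsin(p_z) ≈ 41.62°, λ = atan2(p_y, p_x) ≈ 59.06°.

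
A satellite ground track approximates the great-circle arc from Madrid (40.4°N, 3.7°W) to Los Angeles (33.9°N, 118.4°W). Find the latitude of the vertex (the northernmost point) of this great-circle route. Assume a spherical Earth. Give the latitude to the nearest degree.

The great circle lies in the plane with unit normal n̂ = (p₁ × p₂)/|p₁ × p₂|.
Here n̂_z ≈ -0.577; the vertex latitude is φ_max = arccos|n̂_z| ≈ 54.8°.

≈ 55°N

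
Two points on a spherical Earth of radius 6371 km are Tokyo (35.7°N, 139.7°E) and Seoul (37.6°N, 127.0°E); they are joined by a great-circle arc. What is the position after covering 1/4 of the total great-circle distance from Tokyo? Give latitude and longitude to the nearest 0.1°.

≈ 36.3°N, 136.6°E

The haversine formula gives a central angle δ ≈ 0.181 rad (10.4°) between the endpoints.
Interpolate at f = 1/4 with slerp weights a = sin((1−f)δ)/sin δ ≈ 0.752, b = sin(fδ)/sin δ ≈ 0.251.
p = a·p₁ + b·p₂ ≈ (-0.585, 0.554, 0.592); φ = arcsin(p_z) ≈ 36.30°, λ = atan2(p_y, p_x) ≈ 136.59°.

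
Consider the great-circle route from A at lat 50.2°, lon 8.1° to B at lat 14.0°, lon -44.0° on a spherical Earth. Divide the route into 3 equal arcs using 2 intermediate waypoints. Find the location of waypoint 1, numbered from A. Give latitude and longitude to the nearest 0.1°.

Write both endpoints as unit vectors p₁, p₂ with components (cos φ cos λ, cos φ sin λ, sin φ).
The central angle between the endpoints is δ = arccos(p₁·p₂) ≈ 0.967 rad (55.4°).
Interpolate at f = 1/3 with slerp weights a = sin((1−f)δ)/sin δ ≈ 0.730, b = sin(fδ)/sin δ ≈ 0.385.
p = a·p₁ + b·p₂ ≈ (0.731, -0.194, 0.654); φ = arcsin(p_z) ≈ 40.84°, λ = atan2(p_y, p_x) ≈ -14.83°.

≈ lat 40.8°, lon -14.8°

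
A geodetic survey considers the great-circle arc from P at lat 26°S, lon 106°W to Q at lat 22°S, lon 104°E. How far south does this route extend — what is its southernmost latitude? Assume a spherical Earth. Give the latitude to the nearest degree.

The great circle lies in the plane with unit normal n̂ = (p₁ × p₂)/|p₁ × p₂|.
Here n̂_z ≈ -0.502; the vertex latitude is φ_max = arccos|n̂_z| ≈ 59.9°.

≈ 60°S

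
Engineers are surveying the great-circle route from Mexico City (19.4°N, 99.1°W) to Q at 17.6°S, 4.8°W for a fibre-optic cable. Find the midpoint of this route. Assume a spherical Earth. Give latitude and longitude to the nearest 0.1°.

≈ 1.3°N, 51.6°W

From cos δ = sin φ₁ sin φ₂ + cos φ₁ cos φ₂ cos Δλ, the central angle is δ ≈ 1.739 rad (99.7°).
Interpolate at f = 1/2 with slerp weights a = sin((1−f)δ)/sin δ ≈ 0.775, b = sin(fδ)/sin δ ≈ 0.775.
p = a·p₁ + b·p₂ ≈ (0.621, -0.784, 0.023); φ = arcsin(p_z) ≈ 1.32°, λ = atan2(p_y, p_x) ≈ -51.63°.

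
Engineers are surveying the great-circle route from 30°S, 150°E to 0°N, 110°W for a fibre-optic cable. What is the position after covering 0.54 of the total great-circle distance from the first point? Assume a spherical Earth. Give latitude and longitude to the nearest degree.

Convert each endpoint to a unit vector on the sphere (x = cos φ cos λ, y = cos φ sin λ, z = sin φ).
The central angle between the endpoints is δ = arccos(p₁·p₂) ≈ 1.722 rad (98.6°).
Interpolate at f = 0.54 with slerp weights a = sin((1−f)δ)/sin δ ≈ 0.720, b = sin(fδ)/sin δ ≈ 0.811.
p = a·p₁ + b·p₂ ≈ (-0.817, -0.450, -0.360); φ = arcsin(p_z) ≈ -21.10°, λ = atan2(p_y, p_x) ≈ -151.16°.

≈ 21°S, 151°W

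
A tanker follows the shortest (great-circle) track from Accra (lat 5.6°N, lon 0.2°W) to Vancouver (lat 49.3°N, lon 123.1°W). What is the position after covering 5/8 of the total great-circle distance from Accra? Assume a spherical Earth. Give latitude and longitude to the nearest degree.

≈ lat 52°N, lon 58°W

Convert each endpoint to a unit vector on the sphere (x = cos φ cos λ, y = cos φ sin λ, z = sin φ).
The central angle between the endpoints is δ = arccos(p₁·p₂) ≈ 1.853 rad (106.2°).
Interpolate at f = 5/8 with slerp weights a = sin((1−f)δ)/sin δ ≈ 0.667, b = sin(fδ)/sin δ ≈ 0.954.
p = a·p₁ + b·p₂ ≈ (0.324, -0.523, 0.788); φ = arcsin(p_z) ≈ 52.02°, λ = atan2(p_y, p_x) ≈ -58.25°.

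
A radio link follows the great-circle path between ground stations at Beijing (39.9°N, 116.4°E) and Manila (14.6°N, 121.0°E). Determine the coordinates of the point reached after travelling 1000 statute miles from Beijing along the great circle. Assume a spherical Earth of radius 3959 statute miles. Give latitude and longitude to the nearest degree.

The haversine formula gives a central angle δ ≈ 0.447 rad (25.6°) between the endpoints. The total great-circle distance is δ·R ≈ 0.447 × 3959 ≈ 1770 mi, so the target fraction is f = 1000/1770 ≈ 0.565.
Interpolate at f ≈ 0.565 with slerp weights a = sin((1−f)δ)/sin δ ≈ 0.447, b = sin(fδ)/sin δ ≈ 0.578.
p = a·p₁ + b·p₂ ≈ (-0.441, 0.787, 0.432); φ = arcsin(p_z) ≈ 25.63°, λ = atan2(p_y, p_x) ≈ 119.25°.

≈ (26°N, 119°E)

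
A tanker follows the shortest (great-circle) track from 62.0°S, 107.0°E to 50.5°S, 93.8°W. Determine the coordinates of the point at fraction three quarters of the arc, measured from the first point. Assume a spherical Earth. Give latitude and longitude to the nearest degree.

≈ 67°S, 101°W

From cos δ = sin φ₁ sin φ₂ + cos φ₁ cos φ₂ cos Δλ, the central angle is δ ≈ 1.157 rad (66.3°).
Interpolate at f = 3/4 with slerp weights a = sin((1−f)δ)/sin δ ≈ 0.312, b = sin(fδ)/sin δ ≈ 0.833.
p = a·p₁ + b·p₂ ≈ (-0.078, -0.389, -0.918); φ = arcsin(p_z) ≈ -66.63°, λ = atan2(p_y, p_x) ≈ -101.32°.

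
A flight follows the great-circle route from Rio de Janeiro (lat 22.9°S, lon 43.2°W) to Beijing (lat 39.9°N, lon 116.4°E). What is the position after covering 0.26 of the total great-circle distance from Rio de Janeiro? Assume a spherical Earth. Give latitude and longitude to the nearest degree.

Write both endpoints as unit vectors p₁, p₂ with components (cos φ cos λ, cos φ sin λ, sin φ).
The central angle between the endpoints is δ = arccos(p₁·p₂) ≈ 2.719 rad (155.8°).
Interpolate at f = 0.26 with slerp weights a = sin((1−f)δ)/sin δ ≈ 2.204, b = sin(fδ)/sin δ ≈ 1.583.
p = a·p₁ + b·p₂ ≈ (0.940, -0.302, 0.158); φ = arcsin(p_z) ≈ 9.08°, λ = atan2(p_y, p_x) ≈ -17.81°.

≈ lat 9°N, lon 18°W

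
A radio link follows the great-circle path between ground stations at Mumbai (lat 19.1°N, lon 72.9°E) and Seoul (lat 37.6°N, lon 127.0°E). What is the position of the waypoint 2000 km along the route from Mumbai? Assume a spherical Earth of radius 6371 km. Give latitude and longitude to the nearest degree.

The haversine formula gives a central angle δ ≈ 0.878 rad (50.3°) between the endpoints. The total great-circle distance is δ·R ≈ 0.878 × 6371 ≈ 5594 km, so the target fraction is f = 2000/5594 ≈ 0.358.
Interpolate at f ≈ 0.358 with slerp weights a = sin((1−f)δ)/sin δ ≈ 0.695, b = sin(fδ)/sin δ ≈ 0.401.
p = a·p₁ + b·p₂ ≈ (0.002, 0.881, 0.472); φ = arcsin(p_z) ≈ 28.18°, λ = atan2(p_y, p_x) ≈ 89.89°.

≈ lat 28°N, lon 90°E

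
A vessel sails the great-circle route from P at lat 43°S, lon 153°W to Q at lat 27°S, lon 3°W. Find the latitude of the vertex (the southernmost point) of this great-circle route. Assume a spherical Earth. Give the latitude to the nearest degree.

The great circle lies in the plane with unit normal n̂ = (p₁ × p₂)/|p₁ × p₂|.
Here n̂_z ≈ +0.337; the vertex latitude is φ_max = arccos|n̂_z| ≈ 70.3°.
Check via Clairaut: cos φ_max = |cos φ₁| · sin C = cos(43.0°)·sin(152.6°) ≈ 0.337, again giving ≈ 70.3°.

≈ 70°S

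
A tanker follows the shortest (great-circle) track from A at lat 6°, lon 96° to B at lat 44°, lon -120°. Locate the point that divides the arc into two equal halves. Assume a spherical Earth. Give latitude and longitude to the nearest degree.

≈ lat 54°, lon 142°

Write both endpoints as unit vectors p₁, p₂ with components (cos φ cos λ, cos φ sin λ, sin φ).
The central angle between the endpoints is δ = arccos(p₁·p₂) ≈ 2.102 rad (120.4°).
Interpolate at f = 1/2 with slerp weights a = sin((1−f)δ)/sin δ ≈ 1.006, b = sin(fδ)/sin δ ≈ 1.006.
p = a·p₁ + b·p₂ ≈ (-0.467, 0.368, 0.804); φ = arcsin(p_z) ≈ 53.53°, λ = atan2(p_y, p_x) ≈ 141.70°.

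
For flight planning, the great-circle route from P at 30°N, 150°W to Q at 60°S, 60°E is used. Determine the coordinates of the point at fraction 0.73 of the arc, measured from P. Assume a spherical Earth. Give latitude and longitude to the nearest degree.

≈ 63°S, 147°E

The haversine formula gives a central angle δ ≈ 2.512 rad (143.9°) between the endpoints.
Interpolate at f = 0.73 with slerp weights a = sin((1−f)δ)/sin δ ≈ 1.065, b = sin(fδ)/sin δ ≈ 1.639.
p = a·p₁ + b·p₂ ≈ (-0.389, 0.249, -0.887); φ = arcsin(p_z) ≈ -62.51°, λ = atan2(p_y, p_x) ≈ 147.40°.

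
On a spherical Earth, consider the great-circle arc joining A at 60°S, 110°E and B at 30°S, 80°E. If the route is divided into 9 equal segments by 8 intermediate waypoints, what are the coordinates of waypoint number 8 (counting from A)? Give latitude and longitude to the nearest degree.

From cos δ = sin φ₁ sin φ₂ + cos φ₁ cos φ₂ cos Δλ, the central angle is δ ≈ 0.630 rad (36.1°).
Interpolate at f = 8/9 with slerp weights a = sin((1−f)δ)/sin δ ≈ 0.119, b = sin(fδ)/sin δ ≈ 0.902.
p = a·p₁ + b·p₂ ≈ (0.115, 0.825, -0.554); φ = arcsin(p_z) ≈ -33.62°, λ = atan2(p_y, p_x) ≈ 82.04°.

≈ 34°S, 82°E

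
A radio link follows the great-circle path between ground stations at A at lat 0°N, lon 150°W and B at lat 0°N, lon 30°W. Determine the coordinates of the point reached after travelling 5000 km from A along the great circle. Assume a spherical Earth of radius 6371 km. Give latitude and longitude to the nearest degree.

≈ lat 0°N, lon 105°W

Write both endpoints as unit vectors p₁, p₂ with components (cos φ cos λ, cos φ sin λ, sin φ).
The central angle between the endpoints is δ = arccos(p₁·p₂) ≈ 2.094 rad (120.0°). The total great-circle distance is δ·R ≈ 2.094 × 6371 ≈ 13343 km, so the target fraction is f = 5000/13343 ≈ 0.375.
Interpolate at f ≈ 0.375 with slerp weights a = sin((1−f)δ)/sin δ ≈ 1.116, b = sin(fδ)/sin δ ≈ 0.816.
p = a·p₁ + b·p₂ ≈ (-0.259, -0.966, 0.000); φ = arcsin(p_z) ≈ 0.00°, λ = atan2(p_y, p_x) ≈ -105.03°.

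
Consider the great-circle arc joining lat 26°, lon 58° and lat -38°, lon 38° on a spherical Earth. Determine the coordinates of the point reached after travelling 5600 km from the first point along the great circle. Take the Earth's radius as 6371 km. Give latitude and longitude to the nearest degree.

Write both endpoints as unit vectors p₁, p₂ with components (cos φ cos λ, cos φ sin λ, sin φ).
The central angle between the endpoints is δ = arccos(p₁·p₂) ≈ 1.164 rad (66.7°). The total great-circle distance is δ·R ≈ 1.164 × 6371 ≈ 7416 km, so the target fraction is f = 5600/7416 ≈ 0.755.
Interpolate at f ≈ 0.755 with slerp weights a = sin((1−f)δ)/sin δ ≈ 0.306, b = sin(fδ)/sin δ ≈ 0.839.
p = a·p₁ + b·p₂ ≈ (0.667, 0.640, -0.382); φ = arcsin(p_z) ≈ -22.46°, λ = atan2(p_y, p_x) ≈ 43.85°.

≈ lat -22°, lon 44°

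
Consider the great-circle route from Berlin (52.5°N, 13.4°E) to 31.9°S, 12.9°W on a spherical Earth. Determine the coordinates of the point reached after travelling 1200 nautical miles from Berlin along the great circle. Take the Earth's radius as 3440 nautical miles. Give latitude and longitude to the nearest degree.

Convert each endpoint to a unit vector on the sphere (x = cos φ cos λ, y = cos φ sin λ, z = sin φ).
The central angle between the endpoints is δ = arccos(p₁·p₂) ≈ 1.527 rad (87.5°). The total great-circle distance is δ·R ≈ 1.527 × 3440 ≈ 5252 nmi, so the target fraction is f = 1200/5252 ≈ 0.228.
Interpolate at f ≈ 0.228 with slerp weights a = sin((1−f)δ)/sin δ ≈ 0.925, b = sin(fδ)/sin δ ≈ 0.342.
p = a·p₁ + b·p₂ ≈ (0.831, 0.066, 0.553); φ = arcsin(p_z) ≈ 33.56°, λ = atan2(p_y, p_x) ≈ 4.52°.

≈ 34°N, 5°E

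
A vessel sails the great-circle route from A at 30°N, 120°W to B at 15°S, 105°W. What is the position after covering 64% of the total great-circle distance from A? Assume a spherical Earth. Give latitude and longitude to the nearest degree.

Write both endpoints as unit vectors p₁, p₂ with components (cos φ cos λ, cos φ sin λ, sin φ).
The central angle between the endpoints is δ = arccos(p₁·p₂) ≈ 0.825 rad (47.3°).
Interpolate at f = 0.64 with slerp weights a = sin((1−f)δ)/sin δ ≈ 0.398, b = sin(fδ)/sin δ ≈ 0.686.
p = a·p₁ + b·p₂ ≈ (-0.344, -0.939, 0.022); φ = arcsin(p_z) ≈ 1.24°, λ = atan2(p_y, p_x) ≈ -110.12°.

≈ 1°N, 110°W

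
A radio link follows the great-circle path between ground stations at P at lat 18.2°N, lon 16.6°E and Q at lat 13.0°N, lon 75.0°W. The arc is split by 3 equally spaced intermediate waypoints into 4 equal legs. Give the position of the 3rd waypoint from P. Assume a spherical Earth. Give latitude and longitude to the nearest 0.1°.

≈ lat 18.8°N, lon 53.0°W

The haversine formula gives a central angle δ ≈ 1.526 rad (87.5°) between the endpoints.
Interpolate at f = 3/4 with slerp weights a = sin((1−f)δ)/sin δ ≈ 0.373, b = sin(fδ)/sin δ ≈ 0.912.
p = a·p₁ + b·p₂ ≈ (0.569, -0.757, 0.321); φ = arcsin(p_z) ≈ 18.75°, λ = atan2(p_y, p_x) ≈ -53.05°.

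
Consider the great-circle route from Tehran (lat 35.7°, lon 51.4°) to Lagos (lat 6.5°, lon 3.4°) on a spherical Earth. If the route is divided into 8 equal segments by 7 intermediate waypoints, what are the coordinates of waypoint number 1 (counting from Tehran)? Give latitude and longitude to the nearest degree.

≈ lat 33°, lon 44°

From cos δ = sin φ₁ sin φ₂ + cos φ₁ cos φ₂ cos Δλ, the central angle is δ ≈ 0.920 rad (52.7°).
Interpolate at f = 1/8 with slerp weights a = sin((1−f)δ)/sin δ ≈ 0.906, b = sin(fδ)/sin δ ≈ 0.144.
p = a·p₁ + b·p₂ ≈ (0.602, 0.584, 0.545); φ = arcsin(p_z) ≈ 33.03°, λ = atan2(p_y, p_x) ≈ 44.10°.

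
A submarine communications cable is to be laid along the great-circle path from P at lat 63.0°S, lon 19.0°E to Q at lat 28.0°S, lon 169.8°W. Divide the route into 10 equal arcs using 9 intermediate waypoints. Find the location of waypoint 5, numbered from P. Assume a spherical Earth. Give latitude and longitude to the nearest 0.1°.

Write both endpoints as unit vectors p₁, p₂ with components (cos φ cos λ, cos φ sin λ, sin φ).
The central angle between the endpoints is δ = arccos(p₁·p₂) ≈ 1.549 rad (88.7°).
Interpolate at f = 5/10 with slerp weights a = sin((1−f)δ)/sin δ ≈ 0.699, b = sin(fδ)/sin δ ≈ 0.699.
p = a·p₁ + b·p₂ ≈ (-0.308, -0.006, -0.952); φ = arcsin(p_z) ≈ -72.08°, λ = atan2(p_y, p_x) ≈ -178.89°.

≈ lat 72.1°S, lon 178.9°W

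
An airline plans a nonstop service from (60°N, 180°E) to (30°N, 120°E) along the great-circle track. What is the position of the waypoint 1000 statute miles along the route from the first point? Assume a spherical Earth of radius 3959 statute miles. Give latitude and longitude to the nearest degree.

≈ (55°N, 155°E)

Write both endpoints as unit vectors p₁, p₂ with components (cos φ cos λ, cos φ sin λ, sin φ).
The central angle between the endpoints is δ = arccos(p₁·p₂) ≈ 0.864 rad (49.5°). The total great-circle distance is δ·R ≈ 0.864 × 3959 ≈ 3420 mi, so the target fraction is f = 1000/3420 ≈ 0.292.
Interpolate at f ≈ 0.292 with slerp weights a = sin((1−f)δ)/sin δ ≈ 0.755, b = sin(fδ)/sin δ ≈ 0.329.
p = a·p₁ + b·p₂ ≈ (-0.520, 0.247, 0.818); φ = arcsin(p_z) ≈ 54.89°, λ = atan2(p_y, p_x) ≈ 154.62°.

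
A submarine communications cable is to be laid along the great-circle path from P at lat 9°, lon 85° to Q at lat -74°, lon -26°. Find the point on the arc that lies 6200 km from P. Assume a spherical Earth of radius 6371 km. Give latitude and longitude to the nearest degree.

From cos δ = sin φ₁ sin φ₂ + cos φ₁ cos φ₂ cos Δλ, the central angle is δ ≈ 1.821 rad (104.4°). The total great-circle distance is δ·R ≈ 1.821 × 6371 ≈ 11604 km, so the target fraction is f = 6200/11604 ≈ 0.534.
Interpolate at f ≈ 0.534 with slerp weights a = sin((1−f)δ)/sin δ ≈ 0.774, b = sin(fδ)/sin δ ≈ 0.853.
p = a·p₁ + b·p₂ ≈ (0.278, 0.659, -0.699); φ = arcsin(p_z) ≈ -44.36°, λ = atan2(p_y, p_x) ≈ 67.11°.

≈ lat -44°, lon 67°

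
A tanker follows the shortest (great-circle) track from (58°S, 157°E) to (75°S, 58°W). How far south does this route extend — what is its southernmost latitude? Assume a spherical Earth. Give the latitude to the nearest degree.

The great circle lies in the plane with unit normal n̂ = (p₁ × p₂)/|p₁ × p₂|.
Here n̂_z ≈ +0.111; the vertex latitude is φ_max = arccos|n̂_z| ≈ 83.6°.

≈ 84°S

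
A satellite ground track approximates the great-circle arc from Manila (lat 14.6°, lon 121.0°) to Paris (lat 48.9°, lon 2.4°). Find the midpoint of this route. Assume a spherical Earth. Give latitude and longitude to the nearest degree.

≈ lat 49°, lon 80°

The haversine formula gives a central angle δ ≈ 1.686 rad (96.6°) between the endpoints.
Interpolate at f = 1/2 with slerp weights a = sin((1−f)δ)/sin δ ≈ 0.751, b = sin(fδ)/sin δ ≈ 0.751.
p = a·p₁ + b·p₂ ≈ (0.119, 0.644, 0.756); φ = arcsin(p_z) ≈ 49.09°, λ = atan2(p_y, p_x) ≈ 79.53°.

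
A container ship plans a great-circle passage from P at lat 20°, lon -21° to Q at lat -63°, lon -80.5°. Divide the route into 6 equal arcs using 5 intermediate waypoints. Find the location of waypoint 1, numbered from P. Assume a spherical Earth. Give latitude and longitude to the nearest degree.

≈ lat 5°, lon -27°

From cos δ = sin φ₁ sin φ₂ + cos φ₁ cos φ₂ cos Δλ, the central angle is δ ≈ 1.659 rad (95.1°).
Interpolate at f = 1/6 with slerp weights a = sin((1−f)δ)/sin δ ≈ 0.986, b = sin(fδ)/sin δ ≈ 0.274.
p = a·p₁ + b·p₂ ≈ (0.886, -0.455, 0.093); φ = arcsin(p_z) ≈ 5.34°, λ = atan2(p_y, p_x) ≈ -27.18°.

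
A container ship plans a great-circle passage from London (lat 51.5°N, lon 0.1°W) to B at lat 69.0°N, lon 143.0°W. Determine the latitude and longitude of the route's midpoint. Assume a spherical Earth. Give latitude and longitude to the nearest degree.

≈ lat 77°N, lon 33°W

The haversine formula gives a central angle δ ≈ 0.985 rad (56.4°) between the endpoints.
Interpolate at f = 1/2 with slerp weights a = sin((1−f)δ)/sin δ ≈ 0.567, b = sin(fδ)/sin δ ≈ 0.567.
p = a·p₁ + b·p₂ ≈ (0.191, -0.123, 0.974); φ = arcsin(p_z) ≈ 76.88°, λ = atan2(p_y, p_x) ≈ -32.80°.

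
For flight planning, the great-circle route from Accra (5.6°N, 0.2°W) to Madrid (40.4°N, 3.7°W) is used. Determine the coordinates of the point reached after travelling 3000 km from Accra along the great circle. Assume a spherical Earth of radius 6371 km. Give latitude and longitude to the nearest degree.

≈ 32°N, 3°W

Write both endpoints as unit vectors p₁, p₂ with components (cos φ cos λ, cos φ sin λ, sin φ).
The central angle between the endpoints is δ = arccos(p₁·p₂) ≈ 0.610 rad (34.9°). The total great-circle distance is δ·R ≈ 0.610 × 6371 ≈ 3885 km, so the target fraction is f = 3000/3885 ≈ 0.772.
Interpolate at f ≈ 0.772 with slerp weights a = sin((1−f)δ)/sin δ ≈ 0.242, b = sin(fδ)/sin δ ≈ 0.792.
p = a·p₁ + b·p₂ ≈ (0.843, -0.040, 0.537); φ = arcsin(p_z) ≈ 32.48°, λ = atan2(p_y, p_x) ≈ -2.70°.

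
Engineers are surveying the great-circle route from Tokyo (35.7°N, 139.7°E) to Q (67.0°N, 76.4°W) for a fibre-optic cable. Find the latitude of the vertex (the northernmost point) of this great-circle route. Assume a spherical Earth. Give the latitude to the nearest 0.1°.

≈ 78.8°N

The great circle lies in the plane with unit normal n̂ = (p₁ × p₂)/|p₁ × p₂|.
Here n̂_z ≈ +0.195; the vertex latitude is φ_max = arccos|n̂_z| ≈ 78.8°.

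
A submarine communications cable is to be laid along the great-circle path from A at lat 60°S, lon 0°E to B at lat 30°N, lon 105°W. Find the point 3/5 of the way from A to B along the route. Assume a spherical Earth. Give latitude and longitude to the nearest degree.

Convert each endpoint to a unit vector on the sphere (x = cos φ cos λ, y = cos φ sin λ, z = sin φ).
The central angle between the endpoints is δ = arccos(p₁·p₂) ≈ 2.147 rad (123.0°).
Interpolate at f = 3/5 with slerp weights a = sin((1−f)δ)/sin δ ≈ 0.903, b = sin(fδ)/sin δ ≈ 1.146.
p = a·p₁ + b·p₂ ≈ (0.195, -0.958, -0.209); φ = arcsin(p_z) ≈ -12.08°, λ = atan2(p_y, p_x) ≈ -78.51°.

≈ lat 12°S, lon 79°W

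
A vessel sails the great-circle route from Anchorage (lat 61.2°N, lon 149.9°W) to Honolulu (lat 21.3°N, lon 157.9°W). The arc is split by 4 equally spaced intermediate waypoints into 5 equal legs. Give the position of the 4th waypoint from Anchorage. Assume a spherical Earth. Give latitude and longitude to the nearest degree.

≈ lat 29°N, lon 157°W

Write both endpoints as unit vectors p₁, p₂ with components (cos φ cos λ, cos φ sin λ, sin φ).
The central angle between the endpoints is δ = arccos(p₁·p₂) ≈ 0.703 rad (40.3°).
Interpolate at f = 4/5 with slerp weights a = sin((1−f)δ)/sin δ ≈ 0.217, b = sin(fδ)/sin δ ≈ 0.825.
p = a·p₁ + b·p₂ ≈ (-0.802, -0.341, 0.490); φ = arcsin(p_z) ≈ 29.31°, λ = atan2(p_y, p_x) ≈ -156.94°.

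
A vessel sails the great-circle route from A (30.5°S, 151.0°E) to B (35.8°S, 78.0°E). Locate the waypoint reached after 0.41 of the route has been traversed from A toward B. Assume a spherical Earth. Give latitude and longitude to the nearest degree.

From cos δ = sin φ₁ sin φ₂ + cos φ₁ cos φ₂ cos Δλ, the central angle is δ ≈ 1.046 rad (59.9°).
Interpolate at f = 0.41 with slerp weights a = sin((1−f)δ)/sin δ ≈ 0.669, b = sin(fδ)/sin δ ≈ 0.480.
p = a·p₁ + b·p₂ ≈ (-0.423, 0.660, -0.620); φ = arcsin(p_z) ≈ -38.35°, λ = atan2(p_y, p_x) ≈ 122.63°.

≈ (38°S, 123°E)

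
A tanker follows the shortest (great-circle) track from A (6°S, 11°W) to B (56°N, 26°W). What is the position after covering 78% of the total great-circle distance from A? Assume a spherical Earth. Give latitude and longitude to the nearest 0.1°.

Convert each endpoint to a unit vector on the sphere (x = cos φ cos λ, y = cos φ sin λ, z = sin φ).
The central angle between the endpoints is δ = arccos(p₁·p₂) ≈ 1.103 rad (63.2°).
Interpolate at f = 0.78 with slerp weights a = sin((1−f)δ)/sin δ ≈ 0.269, b = sin(fδ)/sin δ ≈ 0.849.
p = a·p₁ + b·p₂ ≈ (0.690, -0.259, 0.676); φ = arcsin(p_z) ≈ 42.53°, λ = atan2(p_y, p_x) ≈ -20.60°.

≈ (42.5°N, 20.6°W)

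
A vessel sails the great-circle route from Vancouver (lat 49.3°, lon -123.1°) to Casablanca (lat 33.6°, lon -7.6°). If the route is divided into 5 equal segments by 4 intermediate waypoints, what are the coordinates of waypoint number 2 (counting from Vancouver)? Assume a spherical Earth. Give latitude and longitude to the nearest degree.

≈ lat 60°, lon -70°

From cos δ = sin φ₁ sin φ₂ + cos φ₁ cos φ₂ cos Δλ, the central angle is δ ≈ 1.384 rad (79.3°).
Interpolate at f = 2/5 with slerp weights a = sin((1−f)δ)/sin δ ≈ 0.751, b = sin(fδ)/sin δ ≈ 0.535.
p = a·p₁ + b·p₂ ≈ (0.174, -0.469, 0.866); φ = arcsin(p_z) ≈ 59.96°, λ = atan2(p_y, p_x) ≈ -69.64°.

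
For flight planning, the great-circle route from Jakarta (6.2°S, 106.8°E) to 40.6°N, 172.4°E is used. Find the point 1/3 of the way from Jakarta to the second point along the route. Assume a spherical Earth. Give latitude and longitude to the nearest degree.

≈ 12°N, 125°E

From cos δ = sin φ₁ sin φ₂ + cos φ₁ cos φ₂ cos Δλ, the central angle is δ ≈ 1.327 rad (76.0°).
Interpolate at f = 1/3 with slerp weights a = sin((1−f)δ)/sin δ ≈ 0.797, b = sin(fδ)/sin δ ≈ 0.441.
p = a·p₁ + b·p₂ ≈ (-0.561, 0.803, 0.201); φ = arcsin(p_z) ≈ 11.59°, λ = atan2(p_y, p_x) ≈ 124.94°.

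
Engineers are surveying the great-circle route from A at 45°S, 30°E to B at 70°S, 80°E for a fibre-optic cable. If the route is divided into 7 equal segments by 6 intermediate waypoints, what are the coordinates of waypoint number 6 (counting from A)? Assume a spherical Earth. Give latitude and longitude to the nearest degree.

≈ 68°S, 67°E

From cos δ = sin φ₁ sin φ₂ + cos φ₁ cos φ₂ cos Δλ, the central angle is δ ≈ 0.610 rad (34.9°).
Interpolate at f = 6/7 with slerp weights a = sin((1−f)δ)/sin δ ≈ 0.152, b = sin(fδ)/sin δ ≈ 0.872.
p = a·p₁ + b·p₂ ≈ (0.145, 0.347, -0.927); φ = arcsin(p_z) ≈ -67.90°, λ = atan2(p_y, p_x) ≈ 67.37°.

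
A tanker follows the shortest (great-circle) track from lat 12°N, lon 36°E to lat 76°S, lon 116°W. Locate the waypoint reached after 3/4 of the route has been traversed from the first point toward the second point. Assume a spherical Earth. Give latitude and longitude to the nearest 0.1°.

From cos δ = sin φ₁ sin φ₂ + cos φ₁ cos φ₂ cos Δλ, the central angle is δ ≈ 1.994 rad (114.2°).
Interpolate at f = 3/4 with slerp weights a = sin((1−f)δ)/sin δ ≈ 0.524, b = sin(fδ)/sin δ ≈ 1.094.
p = a·p₁ + b·p₂ ≈ (0.299, 0.064, -0.952); φ = arcsin(p_z) ≈ -72.20°, λ = atan2(p_y, p_x) ≈ 12.02°.

≈ lat 72.2°S, lon 12.0°E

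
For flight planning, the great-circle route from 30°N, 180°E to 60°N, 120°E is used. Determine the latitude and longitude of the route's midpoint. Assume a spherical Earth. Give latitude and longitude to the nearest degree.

Write both endpoints as unit vectors p₁, p₂ with components (cos φ cos λ, cos φ sin λ, sin φ).
The central angle between the endpoints is δ = arccos(p₁·p₂) ≈ 0.864 rad (49.5°).
Interpolate at f = 1/2 with slerp weights a = sin((1−f)δ)/sin δ ≈ 0.551, b = sin(fδ)/sin δ ≈ 0.551.
p = a·p₁ + b·p₂ ≈ (-0.614, 0.238, 0.752); φ = arcsin(p_z) ≈ 48.77°, λ = atan2(p_y, p_x) ≈ 158.79°.

≈ 49°N, 159°E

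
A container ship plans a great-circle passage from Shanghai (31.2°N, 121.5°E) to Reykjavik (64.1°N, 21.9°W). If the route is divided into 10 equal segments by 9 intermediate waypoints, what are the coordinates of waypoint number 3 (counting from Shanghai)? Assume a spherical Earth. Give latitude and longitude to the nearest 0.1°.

From cos δ = sin φ₁ sin φ₂ + cos φ₁ cos φ₂ cos Δλ, the central angle is δ ≈ 1.404 rad (80.4°).
Interpolate at f = 3/10 with slerp weights a = sin((1−f)δ)/sin δ ≈ 0.844, b = sin(fδ)/sin δ ≈ 0.415.
p = a·p₁ + b·p₂ ≈ (-0.209, 0.548, 0.810); φ = arcsin(p_z) ≈ 54.10°, λ = atan2(p_y, p_x) ≈ 110.89°.

≈ 54.1°N, 110.9°E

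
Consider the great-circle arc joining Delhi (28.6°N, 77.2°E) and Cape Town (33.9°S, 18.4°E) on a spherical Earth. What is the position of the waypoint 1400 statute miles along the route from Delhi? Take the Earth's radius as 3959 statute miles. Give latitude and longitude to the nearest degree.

From cos δ = sin φ₁ sin φ₂ + cos φ₁ cos φ₂ cos Δλ, the central angle is δ ≈ 1.460 rad (83.7°). The total great-circle distance is δ·R ≈ 1.460 × 3959 ≈ 5780 mi, so the target fraction is f = 1400/5780 ≈ 0.242.
Interpolate at f ≈ 0.242 with slerp weights a = sin((1−f)δ)/sin δ ≈ 0.900, b = sin(fδ)/sin δ ≈ 0.348.
p = a·p₁ + b·p₂ ≈ (0.449, 0.862, 0.236); φ = arcsin(p_z) ≈ 13.67°, λ = atan2(p_y, p_x) ≈ 62.45°.

≈ 14°N, 62°E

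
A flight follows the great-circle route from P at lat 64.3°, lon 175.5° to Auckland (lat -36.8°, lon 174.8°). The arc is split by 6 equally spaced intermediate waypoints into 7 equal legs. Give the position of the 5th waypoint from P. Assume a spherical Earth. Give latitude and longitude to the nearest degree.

≈ lat -8°, lon 175°

From cos δ = sin φ₁ sin φ₂ + cos φ₁ cos φ₂ cos Δλ, the central angle is δ ≈ 1.765 rad (101.1°).
Interpolate at f = 5/7 with slerp weights a = sin((1−f)δ)/sin δ ≈ 0.492, b = sin(fδ)/sin δ ≈ 0.970.
p = a·p₁ + b·p₂ ≈ (-0.987, 0.087, -0.138); φ = arcsin(p_z) ≈ -7.91°, λ = atan2(p_y, p_x) ≈ 174.95°.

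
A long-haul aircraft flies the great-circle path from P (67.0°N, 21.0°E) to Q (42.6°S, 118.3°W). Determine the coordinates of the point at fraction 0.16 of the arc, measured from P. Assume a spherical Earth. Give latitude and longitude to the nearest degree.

≈ (66°N, 41°W)

From cos δ = sin φ₁ sin φ₂ + cos φ₁ cos φ₂ cos Δλ, the central angle is δ ≈ 2.570 rad (147.3°).
Interpolate at f = 0.16 with slerp weights a = sin((1−f)δ)/sin δ ≈ 1.538, b = sin(fδ)/sin δ ≈ 0.739.
p = a·p₁ + b·p₂ ≈ (0.303, -0.264, 0.916); φ = arcsin(p_z) ≈ 66.31°, λ = atan2(p_y, p_x) ≈ -41.00°.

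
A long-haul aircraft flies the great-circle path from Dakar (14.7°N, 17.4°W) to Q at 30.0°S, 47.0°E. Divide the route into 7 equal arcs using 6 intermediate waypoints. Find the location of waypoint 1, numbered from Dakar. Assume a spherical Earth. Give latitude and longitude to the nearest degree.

From cos δ = sin φ₁ sin φ₂ + cos φ₁ cos φ₂ cos Δλ, the central angle is δ ≈ 1.334 rad (76.4°).
Interpolate at f = 1/7 with slerp weights a = sin((1−f)δ)/sin δ ≈ 0.936, b = sin(fδ)/sin δ ≈ 0.195.
p = a·p₁ + b·p₂ ≈ (0.979, -0.147, 0.140); φ = arcsin(p_z) ≈ 8.06°, λ = atan2(p_y, p_x) ≈ -8.56°.

≈ 8°N, 9°W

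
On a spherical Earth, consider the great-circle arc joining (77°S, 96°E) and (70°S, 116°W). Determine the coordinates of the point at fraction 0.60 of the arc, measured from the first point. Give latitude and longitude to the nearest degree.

Convert each endpoint to a unit vector on the sphere (x = cos φ cos λ, y = cos φ sin λ, z = sin φ).
The central angle between the endpoints is δ = arccos(p₁·p₂) ≈ 0.554 rad (31.7°).
Interpolate at f = 0.60 with slerp weights a = sin((1−f)δ)/sin δ ≈ 0.418, b = sin(fδ)/sin δ ≈ 0.620.
p = a·p₁ + b·p₂ ≈ (-0.103, -0.097, -0.990); φ = arcsin(p_z) ≈ -81.87°, λ = atan2(p_y, p_x) ≈ -136.61°.

≈ (82°S, 137°W)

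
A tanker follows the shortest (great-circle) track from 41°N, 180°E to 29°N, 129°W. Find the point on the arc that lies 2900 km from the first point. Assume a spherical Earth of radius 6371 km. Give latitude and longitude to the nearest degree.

The haversine formula gives a central angle δ ≈ 0.747 rad (42.8°) between the endpoints. The total great-circle distance is δ·R ≈ 0.747 × 6371 ≈ 4762 km, so the target fraction is f = 2900/4762 ≈ 0.609.
Interpolate at f ≈ 0.609 with slerp weights a = sin((1−f)δ)/sin δ ≈ 0.424, b = sin(fδ)/sin δ ≈ 0.647.
p = a·p₁ + b·p₂ ≈ (-0.676, -0.440, 0.592); φ = arcsin(p_z) ≈ 36.27°, λ = atan2(p_y, p_x) ≈ -146.96°.

≈ 36°N, 147°W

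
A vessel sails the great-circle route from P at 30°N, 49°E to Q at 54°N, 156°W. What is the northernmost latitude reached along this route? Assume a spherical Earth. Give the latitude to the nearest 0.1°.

The great circle lies in the plane with unit normal n̂ = (p₁ × p₂)/|p₁ × p₂|.
Here n̂_z ≈ +0.215; the vertex latitude is φ_max = arccos|n̂_z| ≈ 77.6°.
Check via Clairaut: cos φ_max = |cos φ₁| · sin C = cos(30.0°)·sin(14.4°) ≈ 0.215, again giving ≈ 77.6°.

≈ 77.6°N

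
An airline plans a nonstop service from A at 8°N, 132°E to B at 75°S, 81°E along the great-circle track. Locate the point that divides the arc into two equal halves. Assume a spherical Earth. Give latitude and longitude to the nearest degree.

Convert each endpoint to a unit vector on the sphere (x = cos φ cos λ, y = cos φ sin λ, z = sin φ).
The central angle between the endpoints is δ = arccos(p₁·p₂) ≈ 1.544 rad (88.5°).
Interpolate at f = 1/2 with slerp weights a = sin((1−f)δ)/sin δ ≈ 0.698, b = sin(fδ)/sin δ ≈ 0.698.
p = a·p₁ + b·p₂ ≈ (-0.434, 0.692, -0.577); φ = arcsin(p_z) ≈ -35.23°, λ = atan2(p_y, p_x) ≈ 122.11°.

≈ 35°S, 122°E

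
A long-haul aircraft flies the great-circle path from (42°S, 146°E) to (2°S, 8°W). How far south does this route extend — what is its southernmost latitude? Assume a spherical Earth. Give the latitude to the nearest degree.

The great circle lies in the plane with unit normal n̂ = (p₁ × p₂)/|p₁ × p₂|.
Here n̂_z ≈ -0.426; the vertex latitude is φ_max = arccos|n̂_z| ≈ 64.8°.

≈ 65°S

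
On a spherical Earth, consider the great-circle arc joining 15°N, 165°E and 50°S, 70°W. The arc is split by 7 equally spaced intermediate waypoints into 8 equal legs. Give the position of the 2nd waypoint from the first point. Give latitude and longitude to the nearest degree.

≈ 9°S, 176°W

Write both endpoints as unit vectors p₁, p₂ with components (cos φ cos λ, cos φ sin λ, sin φ).
The central angle between the endpoints is δ = arccos(p₁·p₂) ≈ 2.158 rad (123.7°).
Interpolate at f = 2/8 with slerp weights a = sin((1−f)δ)/sin δ ≈ 1.200, b = sin(fδ)/sin δ ≈ 0.617.
p = a·p₁ + b·p₂ ≈ (-0.984, -0.073, -0.162); φ = arcsin(p_z) ≈ -9.34°, λ = atan2(p_y, p_x) ≈ -175.77°.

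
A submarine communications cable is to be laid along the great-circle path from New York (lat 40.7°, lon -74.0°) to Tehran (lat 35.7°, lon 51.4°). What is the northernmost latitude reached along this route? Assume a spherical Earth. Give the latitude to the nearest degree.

The great circle lies in the plane with unit normal n̂ = (p₁ × p₂)/|p₁ × p₂|.
Here n̂_z ≈ +0.502; the vertex latitude is φ_max = arccos|n̂_z| ≈ 59.9°.
Check via Clairaut: cos φ_max = |cos φ₁| · sin C = cos(40.7°)·sin(41.5°) ≈ 0.502, again giving ≈ 59.9°.

≈ 60°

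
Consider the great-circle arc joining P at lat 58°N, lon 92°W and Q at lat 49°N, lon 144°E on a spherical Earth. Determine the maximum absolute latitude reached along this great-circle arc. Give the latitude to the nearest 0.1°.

The great circle lies in the plane with unit normal n̂ = (p₁ × p₂)/|p₁ × p₂|.
Here n̂_z ≈ -0.322; the vertex latitude is φ_max = arccos|n̂_z| ≈ 71.2°.

≈ 71.2°N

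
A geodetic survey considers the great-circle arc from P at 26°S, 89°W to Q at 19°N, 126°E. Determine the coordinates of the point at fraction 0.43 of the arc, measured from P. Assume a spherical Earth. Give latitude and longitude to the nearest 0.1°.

Convert each endpoint to a unit vector on the sphere (x = cos φ cos λ, y = cos φ sin λ, z = sin φ).
The central angle between the endpoints is δ = arccos(p₁·p₂) ≈ 2.566 rad (147.0°).
Interpolate at f = 0.43 with slerp weights a = sin((1−f)δ)/sin δ ≈ 1.826, b = sin(fδ)/sin δ ≈ 1.640.
p = a·p₁ + b·p₂ ≈ (-0.883, -0.387, -0.267); φ = arcsin(p_z) ≈ -15.47°, λ = atan2(p_y, p_x) ≈ -156.34°.

≈ 15.5°S, 156.3°W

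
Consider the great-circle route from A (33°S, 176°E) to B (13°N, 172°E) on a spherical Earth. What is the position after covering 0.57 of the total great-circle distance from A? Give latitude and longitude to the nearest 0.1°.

≈ (6.8°S, 173.6°E)

Write both endpoints as unit vectors p₁, p₂ with components (cos φ cos λ, cos φ sin λ, sin φ).
The central angle between the endpoints is δ = arccos(p₁·p₂) ≈ 0.806 rad (46.2°).
Interpolate at f = 0.57 with slerp weights a = sin((1−f)δ)/sin δ ≈ 0.471, b = sin(fδ)/sin δ ≈ 0.615.
p = a·p₁ + b·p₂ ≈ (-0.987, 0.111, -0.118); φ = arcsin(p_z) ≈ -6.79°, λ = atan2(p_y, p_x) ≈ 173.59°.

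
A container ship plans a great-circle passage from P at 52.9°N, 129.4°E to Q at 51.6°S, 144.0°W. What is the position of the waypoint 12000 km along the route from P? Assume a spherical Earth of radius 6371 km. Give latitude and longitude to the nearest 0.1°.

≈ 37.3°S, 162.1°W

The haversine formula gives a central angle δ ≈ 2.218 rad (127.1°) between the endpoints. The total great-circle distance is δ·R ≈ 2.218 × 6371 ≈ 14130 km, so the target fraction is f = 12000/14130 ≈ 0.849.
Interpolate at f ≈ 0.849 with slerp weights a = sin((1−f)δ)/sin δ ≈ 0.411, b = sin(fδ)/sin δ ≈ 1.193.
p = a·p₁ + b·p₂ ≈ (-0.757, -0.244, -0.607); φ = arcsin(p_z) ≈ -37.34°, λ = atan2(p_y, p_x) ≈ -162.15°.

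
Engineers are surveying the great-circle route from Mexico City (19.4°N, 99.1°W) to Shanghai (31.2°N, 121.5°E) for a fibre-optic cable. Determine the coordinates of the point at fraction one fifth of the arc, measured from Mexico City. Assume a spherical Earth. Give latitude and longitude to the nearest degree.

≈ 37°N, 117°W

Convert each endpoint to a unit vector on the sphere (x = cos φ cos λ, y = cos φ sin λ, z = sin φ).
The central angle between the endpoints is δ = arccos(p₁·p₂) ≈ 2.027 rad (116.1°).
Interpolate at f = 1/5 with slerp weights a = sin((1−f)δ)/sin δ ≈ 1.112, b = sin(fδ)/sin δ ≈ 0.439.
p = a·p₁ + b·p₂ ≈ (-0.362, -0.716, 0.597); φ = arcsin(p_z) ≈ 36.66°, λ = atan2(p_y, p_x) ≈ -116.85°.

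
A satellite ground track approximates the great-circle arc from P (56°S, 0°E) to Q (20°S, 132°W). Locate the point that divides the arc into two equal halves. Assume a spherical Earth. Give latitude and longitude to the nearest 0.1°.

Convert each endpoint to a unit vector on the sphere (x = cos φ cos λ, y = cos φ sin λ, z = sin φ).
The central angle between the endpoints is δ = arccos(p₁·p₂) ≈ 1.639 rad (93.9°).
Interpolate at f = 1/2 with slerp weights a = sin((1−f)δ)/sin δ ≈ 0.732, b = sin(fδ)/sin δ ≈ 0.732.
p = a·p₁ + b·p₂ ≈ (-0.051, -0.512, -0.858); φ = arcsin(p_z) ≈ -59.07°, λ = atan2(p_y, p_x) ≈ -95.69°.

≈ (59.1°S, 95.7°W)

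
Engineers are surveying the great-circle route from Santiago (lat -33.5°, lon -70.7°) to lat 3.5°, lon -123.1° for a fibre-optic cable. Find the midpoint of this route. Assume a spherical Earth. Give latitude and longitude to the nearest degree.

≈ lat -17°, lon -99°

Convert each endpoint to a unit vector on the sphere (x = cos φ cos λ, y = cos φ sin λ, z = sin φ).
The central angle between the endpoints is δ = arccos(p₁·p₂) ≈ 1.077 rad (61.7°).
Interpolate at f = 1/2 with slerp weights a = sin((1−f)δ)/sin δ ≈ 0.582, b = sin(fδ)/sin δ ≈ 0.582.
p = a·p₁ + b·p₂ ≈ (-0.157, -0.945, -0.286); φ = arcsin(p_z) ≈ -16.61°, λ = atan2(p_y, p_x) ≈ -99.43°.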